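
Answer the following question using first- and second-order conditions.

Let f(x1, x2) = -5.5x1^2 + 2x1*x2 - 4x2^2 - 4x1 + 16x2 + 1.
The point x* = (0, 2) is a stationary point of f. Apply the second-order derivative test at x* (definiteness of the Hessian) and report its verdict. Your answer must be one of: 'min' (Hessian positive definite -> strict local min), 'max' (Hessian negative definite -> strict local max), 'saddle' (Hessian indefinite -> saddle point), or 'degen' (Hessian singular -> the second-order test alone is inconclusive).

Compute the Hessian H = grad^2 f:
  H = [[-11, 2], [2, -8]]
Verify stationarity: grad f(x*) = H x* + g = (0, 0).
Eigenvalues of H: -12, -7.
Both eigenvalues < 0, so H is negative definite -> x* is a strict local max.

max


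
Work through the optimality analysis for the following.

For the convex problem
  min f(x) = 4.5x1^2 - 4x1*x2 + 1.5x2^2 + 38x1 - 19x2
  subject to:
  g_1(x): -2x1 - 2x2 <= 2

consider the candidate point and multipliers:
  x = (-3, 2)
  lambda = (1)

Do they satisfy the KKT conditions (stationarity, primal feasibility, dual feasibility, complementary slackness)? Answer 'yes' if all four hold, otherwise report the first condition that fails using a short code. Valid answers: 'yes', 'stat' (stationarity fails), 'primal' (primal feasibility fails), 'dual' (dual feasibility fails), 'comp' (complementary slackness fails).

Gradient of f: grad f(x) = Q x + c = (3, -1)
Constraint values g_i(x) = a_i^T x - b_i:
  g_1((-3, 2)) = 0
Stationarity residual: grad f(x) + sum_i lambda_i a_i = (1, -3)
  -> stationarity FAILS
Primal feasibility (all g_i <= 0): OK
Dual feasibility (all lambda_i >= 0): OK
Complementary slackness (lambda_i * g_i(x) = 0 for all i): OK

Verdict: the first failing condition is stationarity -> stat.

stat


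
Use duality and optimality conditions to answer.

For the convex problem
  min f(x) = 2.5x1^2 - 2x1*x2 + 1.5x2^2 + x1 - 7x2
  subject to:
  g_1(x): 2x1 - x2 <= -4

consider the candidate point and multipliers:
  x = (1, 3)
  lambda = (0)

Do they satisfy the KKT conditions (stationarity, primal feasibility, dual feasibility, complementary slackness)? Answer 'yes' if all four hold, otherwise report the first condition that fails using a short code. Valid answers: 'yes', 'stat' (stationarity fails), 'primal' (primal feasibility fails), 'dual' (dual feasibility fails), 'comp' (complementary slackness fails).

Gradient of f: grad f(x) = Q x + c = (0, 0)
Constraint values g_i(x) = a_i^T x - b_i:
  g_1((1, 3)) = 3
Stationarity residual: grad f(x) + sum_i lambda_i a_i = (0, 0)
  -> stationarity OK
Primal feasibility (all g_i <= 0): FAILS
Dual feasibility (all lambda_i >= 0): OK
Complementary slackness (lambda_i * g_i(x) = 0 for all i): OK

Verdict: the first failing condition is primal_feasibility -> primal.

primal


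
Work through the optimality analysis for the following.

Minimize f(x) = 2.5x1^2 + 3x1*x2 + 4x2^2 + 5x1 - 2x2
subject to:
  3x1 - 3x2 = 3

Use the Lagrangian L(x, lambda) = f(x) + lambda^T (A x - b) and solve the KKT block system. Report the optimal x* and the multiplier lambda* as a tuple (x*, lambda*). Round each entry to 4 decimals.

Form the Lagrangian:
  L(x, lambda) = (1/2) x^T Q x + c^T x + lambda^T (A x - b)
Stationarity (grad_x L = 0): Q x + c + A^T lambda = 0.
Primal feasibility: A x = b.

This gives the KKT block system:
  [ Q   A^T ] [ x     ]   [-c ]
  [ A    0  ] [ lambda ] = [ b ]

Solving the linear system:
  x*      = (0.4211, -0.5789)
  lambda* = (-1.7895)
  f(x*)   = 4.3158

x* = (0.4211, -0.5789), lambda* = (-1.7895)


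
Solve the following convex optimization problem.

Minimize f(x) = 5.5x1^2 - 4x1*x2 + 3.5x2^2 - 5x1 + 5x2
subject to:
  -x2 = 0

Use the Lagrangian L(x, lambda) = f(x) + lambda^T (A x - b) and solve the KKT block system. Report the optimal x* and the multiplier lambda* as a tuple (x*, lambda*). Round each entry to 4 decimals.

Form the Lagrangian:
  L(x, lambda) = (1/2) x^T Q x + c^T x + lambda^T (A x - b)
Stationarity (grad_x L = 0): Q x + c + A^T lambda = 0.
Primal feasibility: A x = b.

This gives the KKT block system:
  [ Q   A^T ] [ x     ]   [-c ]
  [ A    0  ] [ lambda ] = [ b ]

Solving the linear system:
  x*      = (0.4545, 0)
  lambda* = (3.1818)
  f(x*)   = -1.1364

x* = (0.4545, 0), lambda* = (3.1818)


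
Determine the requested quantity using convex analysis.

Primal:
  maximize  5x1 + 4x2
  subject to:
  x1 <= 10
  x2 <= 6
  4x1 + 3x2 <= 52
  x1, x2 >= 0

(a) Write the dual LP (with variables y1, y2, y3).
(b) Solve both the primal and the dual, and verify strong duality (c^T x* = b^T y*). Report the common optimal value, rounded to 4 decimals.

The standard primal-dual pair for 'max c^T x s.t. A x <= b, x >= 0' is:
  Dual:  min b^T y  s.t.  A^T y >= c,  y >= 0.

So the dual LP is:
  minimize  10y1 + 6y2 + 52y3
  subject to:
    y1 + 4y3 >= 5
    y2 + 3y3 >= 4
    y1, y2, y3 >= 0

Solving the primal: x* = (8.5, 6).
  primal value c^T x* = 66.5.
Solving the dual: y* = (0, 0.25, 1.25).
  dual value b^T y* = 66.5.
Strong duality: c^T x* = b^T y*. Confirmed.

66.5


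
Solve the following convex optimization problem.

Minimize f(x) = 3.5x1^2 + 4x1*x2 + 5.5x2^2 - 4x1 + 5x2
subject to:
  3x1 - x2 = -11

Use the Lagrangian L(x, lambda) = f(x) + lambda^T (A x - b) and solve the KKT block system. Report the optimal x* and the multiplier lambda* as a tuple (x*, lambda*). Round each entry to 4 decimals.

Form the Lagrangian:
  L(x, lambda) = (1/2) x^T Q x + c^T x + lambda^T (A x - b)
Stationarity (grad_x L = 0): Q x + c + A^T lambda = 0.
Primal feasibility: A x = b.

This gives the KKT block system:
  [ Q   A^T ] [ x     ]   [-c ]
  [ A    0  ] [ lambda ] = [ b ]

Solving the linear system:
  x*      = (-3.2154, 1.3538)
  lambda* = (7.0308)
  f(x*)   = 48.4846

x* = (-3.2154, 1.3538), lambda* = (7.0308)


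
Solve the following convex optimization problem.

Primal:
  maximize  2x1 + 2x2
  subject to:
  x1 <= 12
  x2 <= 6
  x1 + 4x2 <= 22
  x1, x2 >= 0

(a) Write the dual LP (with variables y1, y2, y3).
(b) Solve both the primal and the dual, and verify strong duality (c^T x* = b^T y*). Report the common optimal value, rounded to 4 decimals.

The standard primal-dual pair for 'max c^T x s.t. A x <= b, x >= 0' is:
  Dual:  min b^T y  s.t.  A^T y >= c,  y >= 0.

So the dual LP is:
  minimize  12y1 + 6y2 + 22y3
  subject to:
    y1 + y3 >= 2
    y2 + 4y3 >= 2
    y1, y2, y3 >= 0

Solving the primal: x* = (12, 2.5).
  primal value c^T x* = 29.
Solving the dual: y* = (1.5, 0, 0.5).
  dual value b^T y* = 29.
Strong duality: c^T x* = b^T y*. Confirmed.

29


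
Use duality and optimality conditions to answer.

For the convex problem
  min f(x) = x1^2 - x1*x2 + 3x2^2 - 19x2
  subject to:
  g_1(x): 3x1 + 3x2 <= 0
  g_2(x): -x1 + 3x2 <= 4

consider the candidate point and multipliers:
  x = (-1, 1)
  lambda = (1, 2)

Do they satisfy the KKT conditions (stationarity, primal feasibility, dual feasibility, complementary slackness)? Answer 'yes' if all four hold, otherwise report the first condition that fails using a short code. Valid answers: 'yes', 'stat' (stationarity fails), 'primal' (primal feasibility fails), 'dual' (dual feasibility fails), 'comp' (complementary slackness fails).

Gradient of f: grad f(x) = Q x + c = (-3, -12)
Constraint values g_i(x) = a_i^T x - b_i:
  g_1((-1, 1)) = 0
  g_2((-1, 1)) = 0
Stationarity residual: grad f(x) + sum_i lambda_i a_i = (-2, -3)
  -> stationarity FAILS
Primal feasibility (all g_i <= 0): OK
Dual feasibility (all lambda_i >= 0): OK
Complementary slackness (lambda_i * g_i(x) = 0 for all i): OK

Verdict: the first failing condition is stationarity -> stat.

stat


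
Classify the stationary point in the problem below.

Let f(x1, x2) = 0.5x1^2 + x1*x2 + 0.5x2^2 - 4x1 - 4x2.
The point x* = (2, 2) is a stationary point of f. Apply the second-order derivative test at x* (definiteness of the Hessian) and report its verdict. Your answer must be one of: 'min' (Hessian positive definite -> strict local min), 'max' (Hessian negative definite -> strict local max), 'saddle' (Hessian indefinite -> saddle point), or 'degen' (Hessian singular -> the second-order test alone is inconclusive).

Compute the Hessian H = grad^2 f:
  H = [[1, 1], [1, 1]]
Verify stationarity: grad f(x*) = H x* + g = (0, 0).
Eigenvalues of H: 0, 2.
H has a zero eigenvalue (singular; positive semidefinite but not definite), so H is neither positive definite, negative definite, nor indefinite. The second-order test alone is inconclusive -> degen.
(Indeed, f is constant along the null direction of H through x*, so x* is not a strict local extremum.)

degen


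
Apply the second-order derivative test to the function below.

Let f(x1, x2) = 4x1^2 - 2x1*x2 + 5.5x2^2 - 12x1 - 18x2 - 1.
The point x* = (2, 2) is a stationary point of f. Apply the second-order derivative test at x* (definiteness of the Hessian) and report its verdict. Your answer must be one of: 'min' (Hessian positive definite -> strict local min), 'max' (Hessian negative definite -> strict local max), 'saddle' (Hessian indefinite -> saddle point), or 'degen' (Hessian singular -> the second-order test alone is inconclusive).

Compute the Hessian H = grad^2 f:
  H = [[8, -2], [-2, 11]]
Verify stationarity: grad f(x*) = H x* + g = (0, 0).
Eigenvalues of H: 7, 12.
Both eigenvalues > 0, so H is positive definite -> x* is a strict local min.

min


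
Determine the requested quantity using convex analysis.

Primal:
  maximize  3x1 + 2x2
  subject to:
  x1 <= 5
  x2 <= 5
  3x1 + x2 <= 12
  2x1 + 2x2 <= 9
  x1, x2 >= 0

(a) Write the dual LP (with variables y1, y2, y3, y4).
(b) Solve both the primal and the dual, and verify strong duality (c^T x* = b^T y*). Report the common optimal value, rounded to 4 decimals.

The standard primal-dual pair for 'max c^T x s.t. A x <= b, x >= 0' is:
  Dual:  min b^T y  s.t.  A^T y >= c,  y >= 0.

So the dual LP is:
  minimize  5y1 + 5y2 + 12y3 + 9y4
  subject to:
    y1 + 3y3 + 2y4 >= 3
    y2 + y3 + 2y4 >= 2
    y1, y2, y3, y4 >= 0

Solving the primal: x* = (3.75, 0.75).
  primal value c^T x* = 12.75.
Solving the dual: y* = (0, 0, 0.5, 0.75).
  dual value b^T y* = 12.75.
Strong duality: c^T x* = b^T y*. Confirmed.

12.75


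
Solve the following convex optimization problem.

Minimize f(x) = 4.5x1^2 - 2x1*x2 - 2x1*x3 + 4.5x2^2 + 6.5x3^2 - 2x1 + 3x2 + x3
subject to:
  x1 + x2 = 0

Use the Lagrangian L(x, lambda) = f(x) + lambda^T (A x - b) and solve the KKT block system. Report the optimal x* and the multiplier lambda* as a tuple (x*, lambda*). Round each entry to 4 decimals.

Form the Lagrangian:
  L(x, lambda) = (1/2) x^T Q x + c^T x + lambda^T (A x - b)
Stationarity (grad_x L = 0): Q x + c + A^T lambda = 0.
Primal feasibility: A x = b.

This gives the KKT block system:
  [ Q   A^T ] [ x     ]   [-c ]
  [ A    0  ] [ lambda ] = [ b ]

Solving the linear system:
  x*      = (0.2234, -0.2234, -0.0426)
  lambda* = (-0.5426)
  f(x*)   = -0.5798

x* = (0.2234, -0.2234, -0.0426), lambda* = (-0.5426)


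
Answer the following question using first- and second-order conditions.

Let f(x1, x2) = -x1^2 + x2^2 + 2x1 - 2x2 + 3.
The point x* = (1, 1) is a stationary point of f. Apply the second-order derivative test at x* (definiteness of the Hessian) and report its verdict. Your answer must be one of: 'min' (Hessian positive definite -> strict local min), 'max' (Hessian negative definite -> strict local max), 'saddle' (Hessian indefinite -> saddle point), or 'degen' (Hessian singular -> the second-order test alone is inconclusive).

Compute the Hessian H = grad^2 f:
  H = [[-2, 0], [0, 2]]
Verify stationarity: grad f(x*) = H x* + g = (0, 0).
Eigenvalues of H: -2, 2.
Eigenvalues have mixed signs, so H is indefinite -> x* is a saddle point.

saddle


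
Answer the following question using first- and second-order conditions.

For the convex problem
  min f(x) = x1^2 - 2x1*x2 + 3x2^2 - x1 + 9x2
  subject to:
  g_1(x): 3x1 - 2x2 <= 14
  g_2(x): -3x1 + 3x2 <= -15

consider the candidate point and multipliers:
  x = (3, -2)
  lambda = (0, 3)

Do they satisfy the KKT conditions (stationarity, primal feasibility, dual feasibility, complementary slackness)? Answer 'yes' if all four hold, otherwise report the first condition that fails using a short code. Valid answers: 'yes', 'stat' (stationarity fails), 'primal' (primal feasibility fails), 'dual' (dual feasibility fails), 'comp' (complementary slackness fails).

Gradient of f: grad f(x) = Q x + c = (9, -9)
Constraint values g_i(x) = a_i^T x - b_i:
  g_1((3, -2)) = -1
  g_2((3, -2)) = 0
Stationarity residual: grad f(x) + sum_i lambda_i a_i = (0, 0)
  -> stationarity OK
Primal feasibility (all g_i <= 0): OK
Dual feasibility (all lambda_i >= 0): OK
Complementary slackness (lambda_i * g_i(x) = 0 for all i): OK

Verdict: yes, KKT holds.

yes


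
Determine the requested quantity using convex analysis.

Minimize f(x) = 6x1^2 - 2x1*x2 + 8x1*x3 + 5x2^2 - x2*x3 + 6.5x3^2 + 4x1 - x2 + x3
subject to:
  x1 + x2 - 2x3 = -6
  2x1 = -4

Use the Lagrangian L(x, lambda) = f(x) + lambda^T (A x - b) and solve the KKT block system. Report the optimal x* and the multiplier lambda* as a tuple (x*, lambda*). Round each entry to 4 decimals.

Form the Lagrangian:
  L(x, lambda) = (1/2) x^T Q x + c^T x + lambda^T (A x - b)
Stationarity (grad_x L = 0): Q x + c + A^T lambda = 0.
Primal feasibility: A x = b.

This gives the KKT block system:
  [ Q   A^T ] [ x     ]   [-c ]
  [ A    0  ] [ lambda ] = [ b ]

Solving the linear system:
  x*      = (-2, -0.5306, 1.7347)
  lambda* = (4.0408, 0.5102)
  f(x*)   = 10.2755

x* = (-2, -0.5306, 1.7347), lambda* = (4.0408, 0.5102)


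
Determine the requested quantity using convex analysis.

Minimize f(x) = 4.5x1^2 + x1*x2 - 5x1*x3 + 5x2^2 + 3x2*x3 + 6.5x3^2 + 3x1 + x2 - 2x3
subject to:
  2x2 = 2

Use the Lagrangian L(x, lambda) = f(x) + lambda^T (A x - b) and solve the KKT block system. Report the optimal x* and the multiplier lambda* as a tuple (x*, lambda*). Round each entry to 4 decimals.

Form the Lagrangian:
  L(x, lambda) = (1/2) x^T Q x + c^T x + lambda^T (A x - b)
Stationarity (grad_x L = 0): Q x + c + A^T lambda = 0.
Primal feasibility: A x = b.

This gives the KKT block system:
  [ Q   A^T ] [ x     ]   [-c ]
  [ A    0  ] [ lambda ] = [ b ]

Solving the linear system:
  x*      = (-0.6196, 1, -0.3152)
  lambda* = (-4.7174)
  f(x*)   = 4.6033

x* = (-0.6196, 1, -0.3152), lambda* = (-4.7174)


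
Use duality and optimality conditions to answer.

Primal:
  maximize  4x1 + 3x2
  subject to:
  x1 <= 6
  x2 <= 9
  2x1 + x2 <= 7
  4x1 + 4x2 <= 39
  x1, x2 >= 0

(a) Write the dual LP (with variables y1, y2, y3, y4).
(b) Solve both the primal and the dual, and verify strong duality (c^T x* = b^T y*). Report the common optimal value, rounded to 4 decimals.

The standard primal-dual pair for 'max c^T x s.t. A x <= b, x >= 0' is:
  Dual:  min b^T y  s.t.  A^T y >= c,  y >= 0.

So the dual LP is:
  minimize  6y1 + 9y2 + 7y3 + 39y4
  subject to:
    y1 + 2y3 + 4y4 >= 4
    y2 + y3 + 4y4 >= 3
    y1, y2, y3, y4 >= 0

Solving the primal: x* = (0, 7).
  primal value c^T x* = 21.
Solving the dual: y* = (0, 0, 3, 0).
  dual value b^T y* = 21.
Strong duality: c^T x* = b^T y*. Confirmed.

21


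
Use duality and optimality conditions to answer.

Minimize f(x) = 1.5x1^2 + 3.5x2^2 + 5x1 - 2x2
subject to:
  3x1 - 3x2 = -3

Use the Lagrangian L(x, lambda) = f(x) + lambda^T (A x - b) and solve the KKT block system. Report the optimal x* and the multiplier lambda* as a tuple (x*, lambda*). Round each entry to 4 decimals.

Form the Lagrangian:
  L(x, lambda) = (1/2) x^T Q x + c^T x + lambda^T (A x - b)
Stationarity (grad_x L = 0): Q x + c + A^T lambda = 0.
Primal feasibility: A x = b.

This gives the KKT block system:
  [ Q   A^T ] [ x     ]   [-c ]
  [ A    0  ] [ lambda ] = [ b ]

Solving the linear system:
  x*      = (-1, 0)
  lambda* = (-0.6667)
  f(x*)   = -3.5

x* = (-1, 0), lambda* = (-0.6667)


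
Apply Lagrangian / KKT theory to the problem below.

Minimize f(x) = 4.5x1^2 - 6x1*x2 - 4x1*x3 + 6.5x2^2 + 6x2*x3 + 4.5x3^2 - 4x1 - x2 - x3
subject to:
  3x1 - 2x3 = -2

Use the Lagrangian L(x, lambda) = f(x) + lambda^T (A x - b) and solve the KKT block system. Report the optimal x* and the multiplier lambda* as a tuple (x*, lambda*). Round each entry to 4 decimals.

Form the Lagrangian:
  L(x, lambda) = (1/2) x^T Q x + c^T x + lambda^T (A x - b)
Stationarity (grad_x L = 0): Q x + c + A^T lambda = 0.
Primal feasibility: A x = b.

This gives the KKT block system:
  [ Q   A^T ] [ x     ]   [-c ]
  [ A    0  ] [ lambda ] = [ b ]

Solving the linear system:
  x*      = (-0.1719, -0.3449, 0.7422)
  lambda* = (2.1487)
  f(x*)   = 2.2938

x* = (-0.1719, -0.3449, 0.7422), lambda* = (2.1487)


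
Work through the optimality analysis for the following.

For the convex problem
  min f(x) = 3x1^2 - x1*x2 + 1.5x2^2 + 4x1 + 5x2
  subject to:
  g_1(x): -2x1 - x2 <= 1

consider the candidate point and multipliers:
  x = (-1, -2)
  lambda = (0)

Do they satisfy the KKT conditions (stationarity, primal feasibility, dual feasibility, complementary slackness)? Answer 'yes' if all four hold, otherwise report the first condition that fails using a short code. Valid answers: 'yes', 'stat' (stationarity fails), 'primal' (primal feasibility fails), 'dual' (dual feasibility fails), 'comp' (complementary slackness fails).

Gradient of f: grad f(x) = Q x + c = (0, 0)
Constraint values g_i(x) = a_i^T x - b_i:
  g_1((-1, -2)) = 3
Stationarity residual: grad f(x) + sum_i lambda_i a_i = (0, 0)
  -> stationarity OK
Primal feasibility (all g_i <= 0): FAILS
Dual feasibility (all lambda_i >= 0): OK
Complementary slackness (lambda_i * g_i(x) = 0 for all i): OK

Verdict: the first failing condition is primal_feasibility -> primal.

primal


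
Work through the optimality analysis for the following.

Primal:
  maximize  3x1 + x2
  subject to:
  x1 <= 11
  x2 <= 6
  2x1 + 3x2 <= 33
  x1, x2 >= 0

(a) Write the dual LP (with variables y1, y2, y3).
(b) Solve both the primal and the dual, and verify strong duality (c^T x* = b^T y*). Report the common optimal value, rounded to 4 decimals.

The standard primal-dual pair for 'max c^T x s.t. A x <= b, x >= 0' is:
  Dual:  min b^T y  s.t.  A^T y >= c,  y >= 0.

So the dual LP is:
  minimize  11y1 + 6y2 + 33y3
  subject to:
    y1 + 2y3 >= 3
    y2 + 3y3 >= 1
    y1, y2, y3 >= 0

Solving the primal: x* = (11, 3.6667).
  primal value c^T x* = 36.6667.
Solving the dual: y* = (2.3333, 0, 0.3333).
  dual value b^T y* = 36.6667.
Strong duality: c^T x* = b^T y*. Confirmed.

36.6667


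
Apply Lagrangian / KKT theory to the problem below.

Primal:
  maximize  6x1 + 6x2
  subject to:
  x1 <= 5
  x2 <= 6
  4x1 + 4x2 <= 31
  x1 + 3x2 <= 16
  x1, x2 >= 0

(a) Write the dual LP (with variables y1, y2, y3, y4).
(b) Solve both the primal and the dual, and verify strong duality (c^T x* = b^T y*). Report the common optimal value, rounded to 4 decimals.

The standard primal-dual pair for 'max c^T x s.t. A x <= b, x >= 0' is:
  Dual:  min b^T y  s.t.  A^T y >= c,  y >= 0.

So the dual LP is:
  minimize  5y1 + 6y2 + 31y3 + 16y4
  subject to:
    y1 + 4y3 + y4 >= 6
    y2 + 4y3 + 3y4 >= 6
    y1, y2, y3, y4 >= 0

Solving the primal: x* = (5, 2.75).
  primal value c^T x* = 46.5.
Solving the dual: y* = (0, 0, 1.5, 0).
  dual value b^T y* = 46.5.
Strong duality: c^T x* = b^T y*. Confirmed.

46.5


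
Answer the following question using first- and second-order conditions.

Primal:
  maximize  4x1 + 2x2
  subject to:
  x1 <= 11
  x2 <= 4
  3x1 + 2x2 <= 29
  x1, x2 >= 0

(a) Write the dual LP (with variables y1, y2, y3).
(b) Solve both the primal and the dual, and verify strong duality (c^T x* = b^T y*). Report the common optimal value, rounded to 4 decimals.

The standard primal-dual pair for 'max c^T x s.t. A x <= b, x >= 0' is:
  Dual:  min b^T y  s.t.  A^T y >= c,  y >= 0.

So the dual LP is:
  minimize  11y1 + 4y2 + 29y3
  subject to:
    y1 + 3y3 >= 4
    y2 + 2y3 >= 2
    y1, y2, y3 >= 0

Solving the primal: x* = (9.6667, 0).
  primal value c^T x* = 38.6667.
Solving the dual: y* = (0, 0, 1.3333).
  dual value b^T y* = 38.6667.
Strong duality: c^T x* = b^T y*. Confirmed.

38.6667


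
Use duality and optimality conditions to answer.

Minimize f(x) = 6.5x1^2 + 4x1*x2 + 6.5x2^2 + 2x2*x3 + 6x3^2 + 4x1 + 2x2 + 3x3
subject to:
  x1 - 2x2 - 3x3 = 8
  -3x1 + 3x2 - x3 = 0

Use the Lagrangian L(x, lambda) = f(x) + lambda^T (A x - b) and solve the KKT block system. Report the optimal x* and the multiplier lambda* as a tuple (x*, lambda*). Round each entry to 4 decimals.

Form the Lagrangian:
  L(x, lambda) = (1/2) x^T Q x + c^T x + lambda^T (A x - b)
Stationarity (grad_x L = 0): Q x + c + A^T lambda = 0.
Primal feasibility: A x = b.

This gives the KKT block system:
  [ Q   A^T ] [ x     ]   [-c ]
  [ A    0  ] [ lambda ] = [ b ]

Solving the linear system:
  x*      = (0.0949, -0.641, -2.2077)
  lambda* = (-7.6993, -1.6766)
  f(x*)   = 27.0343

x* = (0.0949, -0.641, -2.2077), lambda* = (-7.6993, -1.6766)


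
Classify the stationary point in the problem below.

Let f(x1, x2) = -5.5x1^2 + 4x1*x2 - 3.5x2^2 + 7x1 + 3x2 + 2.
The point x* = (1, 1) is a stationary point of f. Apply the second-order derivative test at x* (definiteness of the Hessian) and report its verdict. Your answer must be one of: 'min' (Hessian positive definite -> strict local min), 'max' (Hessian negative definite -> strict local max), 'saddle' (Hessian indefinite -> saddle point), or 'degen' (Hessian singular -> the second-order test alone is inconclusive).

Compute the Hessian H = grad^2 f:
  H = [[-11, 4], [4, -7]]
Verify stationarity: grad f(x*) = H x* + g = (0, 0).
Eigenvalues of H: -13.4721, -4.5279.
Both eigenvalues < 0, so H is negative definite -> x* is a strict local max.

max


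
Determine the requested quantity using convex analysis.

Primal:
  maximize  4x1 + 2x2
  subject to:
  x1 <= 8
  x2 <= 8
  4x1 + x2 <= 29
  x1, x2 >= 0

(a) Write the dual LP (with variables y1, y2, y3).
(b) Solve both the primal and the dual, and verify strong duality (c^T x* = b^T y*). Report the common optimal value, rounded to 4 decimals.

The standard primal-dual pair for 'max c^T x s.t. A x <= b, x >= 0' is:
  Dual:  min b^T y  s.t.  A^T y >= c,  y >= 0.

So the dual LP is:
  minimize  8y1 + 8y2 + 29y3
  subject to:
    y1 + 4y3 >= 4
    y2 + y3 >= 2
    y1, y2, y3 >= 0

Solving the primal: x* = (5.25, 8).
  primal value c^T x* = 37.
Solving the dual: y* = (0, 1, 1).
  dual value b^T y* = 37.
Strong duality: c^T x* = b^T y*. Confirmed.

37


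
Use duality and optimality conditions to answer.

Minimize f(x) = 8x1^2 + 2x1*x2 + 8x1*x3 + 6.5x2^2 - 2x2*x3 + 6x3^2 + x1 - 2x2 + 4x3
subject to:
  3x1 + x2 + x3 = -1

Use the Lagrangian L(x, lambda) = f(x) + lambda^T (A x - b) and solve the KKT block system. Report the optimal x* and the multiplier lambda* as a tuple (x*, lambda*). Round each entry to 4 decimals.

Form the Lagrangian:
  L(x, lambda) = (1/2) x^T Q x + c^T x + lambda^T (A x - b)
Stationarity (grad_x L = 0): Q x + c + A^T lambda = 0.
Primal feasibility: A x = b.

This gives the KKT block system:
  [ Q   A^T ] [ x     ]   [-c ]
  [ A    0  ] [ lambda ] = [ b ]

Solving the linear system:
  x*      = (-0.2258, 0.0044, -0.3271)
  lambda* = (1.7401)
  f(x*)   = 0.0986

x* = (-0.2258, 0.0044, -0.3271), lambda* = (1.7401)


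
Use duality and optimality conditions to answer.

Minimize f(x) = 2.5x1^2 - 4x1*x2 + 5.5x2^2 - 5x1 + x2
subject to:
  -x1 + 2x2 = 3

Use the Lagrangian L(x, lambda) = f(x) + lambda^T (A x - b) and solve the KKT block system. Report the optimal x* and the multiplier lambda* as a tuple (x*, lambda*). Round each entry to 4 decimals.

Form the Lagrangian:
  L(x, lambda) = (1/2) x^T Q x + c^T x + lambda^T (A x - b)
Stationarity (grad_x L = 0): Q x + c + A^T lambda = 0.
Primal feasibility: A x = b.

This gives the KKT block system:
  [ Q   A^T ] [ x     ]   [-c ]
  [ A    0  ] [ lambda ] = [ b ]

Solving the linear system:
  x*      = (0.6, 1.8)
  lambda* = (-9.2)
  f(x*)   = 13.2

x* = (0.6, 1.8), lambda* = (-9.2)


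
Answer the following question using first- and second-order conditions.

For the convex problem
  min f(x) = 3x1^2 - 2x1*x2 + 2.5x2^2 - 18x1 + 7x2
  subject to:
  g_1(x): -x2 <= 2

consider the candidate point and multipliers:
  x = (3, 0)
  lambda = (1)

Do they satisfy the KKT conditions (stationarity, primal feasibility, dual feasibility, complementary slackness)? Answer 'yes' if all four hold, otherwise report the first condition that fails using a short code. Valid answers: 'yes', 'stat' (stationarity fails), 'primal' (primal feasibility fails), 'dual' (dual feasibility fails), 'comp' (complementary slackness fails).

Gradient of f: grad f(x) = Q x + c = (0, 1)
Constraint values g_i(x) = a_i^T x - b_i:
  g_1((3, 0)) = -2
Stationarity residual: grad f(x) + sum_i lambda_i a_i = (0, 0)
  -> stationarity OK
Primal feasibility (all g_i <= 0): OK
Dual feasibility (all lambda_i >= 0): OK
Complementary slackness (lambda_i * g_i(x) = 0 for all i): FAILS

Verdict: the first failing condition is complementary_slackness -> comp.

comp


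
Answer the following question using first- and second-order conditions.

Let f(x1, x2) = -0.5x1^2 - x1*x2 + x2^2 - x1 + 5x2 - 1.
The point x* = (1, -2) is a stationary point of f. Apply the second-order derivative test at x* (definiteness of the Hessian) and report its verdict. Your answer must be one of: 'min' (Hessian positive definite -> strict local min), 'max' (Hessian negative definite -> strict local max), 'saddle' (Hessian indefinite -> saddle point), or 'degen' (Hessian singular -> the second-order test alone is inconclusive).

Compute the Hessian H = grad^2 f:
  H = [[-1, -1], [-1, 2]]
Verify stationarity: grad f(x*) = H x* + g = (0, 0).
Eigenvalues of H: -1.3028, 2.3028.
Eigenvalues have mixed signs, so H is indefinite -> x* is a saddle point.

saddle


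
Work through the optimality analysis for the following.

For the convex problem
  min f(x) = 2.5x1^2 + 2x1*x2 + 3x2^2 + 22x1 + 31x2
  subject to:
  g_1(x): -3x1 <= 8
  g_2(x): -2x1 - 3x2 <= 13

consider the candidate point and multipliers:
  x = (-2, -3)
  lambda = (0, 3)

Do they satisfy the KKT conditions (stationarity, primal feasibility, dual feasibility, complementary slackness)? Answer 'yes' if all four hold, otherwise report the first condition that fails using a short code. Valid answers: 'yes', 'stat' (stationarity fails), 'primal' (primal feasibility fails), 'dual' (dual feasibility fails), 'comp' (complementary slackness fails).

Gradient of f: grad f(x) = Q x + c = (6, 9)
Constraint values g_i(x) = a_i^T x - b_i:
  g_1((-2, -3)) = -2
  g_2((-2, -3)) = 0
Stationarity residual: grad f(x) + sum_i lambda_i a_i = (0, 0)
  -> stationarity OK
Primal feasibility (all g_i <= 0): OK
Dual feasibility (all lambda_i >= 0): OK
Complementary slackness (lambda_i * g_i(x) = 0 for all i): OK

Verdict: yes, KKT holds.

yes


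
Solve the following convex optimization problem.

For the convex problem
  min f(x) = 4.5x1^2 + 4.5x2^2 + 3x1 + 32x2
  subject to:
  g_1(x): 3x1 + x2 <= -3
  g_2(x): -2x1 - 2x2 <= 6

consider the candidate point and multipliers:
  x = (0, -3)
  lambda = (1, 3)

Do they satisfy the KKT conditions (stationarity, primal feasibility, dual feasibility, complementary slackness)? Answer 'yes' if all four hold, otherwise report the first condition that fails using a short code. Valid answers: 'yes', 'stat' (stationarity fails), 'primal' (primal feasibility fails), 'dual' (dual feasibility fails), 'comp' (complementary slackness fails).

Gradient of f: grad f(x) = Q x + c = (3, 5)
Constraint values g_i(x) = a_i^T x - b_i:
  g_1((0, -3)) = 0
  g_2((0, -3)) = 0
Stationarity residual: grad f(x) + sum_i lambda_i a_i = (0, 0)
  -> stationarity OK
Primal feasibility (all g_i <= 0): OK
Dual feasibility (all lambda_i >= 0): OK
Complementary slackness (lambda_i * g_i(x) = 0 for all i): OK

Verdict: yes, KKT holds.

yes


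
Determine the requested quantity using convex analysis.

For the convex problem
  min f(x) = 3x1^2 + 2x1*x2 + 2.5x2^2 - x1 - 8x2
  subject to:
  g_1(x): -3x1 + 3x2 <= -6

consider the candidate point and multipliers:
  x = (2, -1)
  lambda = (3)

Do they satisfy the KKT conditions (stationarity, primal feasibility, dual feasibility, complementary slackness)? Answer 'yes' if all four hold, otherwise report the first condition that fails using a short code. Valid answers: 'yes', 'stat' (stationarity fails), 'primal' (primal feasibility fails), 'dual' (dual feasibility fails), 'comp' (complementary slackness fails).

Gradient of f: grad f(x) = Q x + c = (9, -9)
Constraint values g_i(x) = a_i^T x - b_i:
  g_1((2, -1)) = -3
Stationarity residual: grad f(x) + sum_i lambda_i a_i = (0, 0)
  -> stationarity OK
Primal feasibility (all g_i <= 0): OK
Dual feasibility (all lambda_i >= 0): OK
Complementary slackness (lambda_i * g_i(x) = 0 for all i): FAILS

Verdict: the first failing condition is complementary_slackness -> comp.

comp


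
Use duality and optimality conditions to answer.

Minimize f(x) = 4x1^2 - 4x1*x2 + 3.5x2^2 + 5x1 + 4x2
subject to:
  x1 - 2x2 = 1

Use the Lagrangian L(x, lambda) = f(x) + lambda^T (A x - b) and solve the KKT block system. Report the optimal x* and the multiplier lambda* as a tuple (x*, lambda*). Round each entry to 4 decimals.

Form the Lagrangian:
  L(x, lambda) = (1/2) x^T Q x + c^T x + lambda^T (A x - b)
Stationarity (grad_x L = 0): Q x + c + A^T lambda = 0.
Primal feasibility: A x = b.

This gives the KKT block system:
  [ Q   A^T ] [ x     ]   [-c ]
  [ A    0  ] [ lambda ] = [ b ]

Solving the linear system:
  x*      = (-1.2609, -1.1304)
  lambda* = (0.5652)
  f(x*)   = -5.6957

x* = (-1.2609, -1.1304), lambda* = (0.5652)


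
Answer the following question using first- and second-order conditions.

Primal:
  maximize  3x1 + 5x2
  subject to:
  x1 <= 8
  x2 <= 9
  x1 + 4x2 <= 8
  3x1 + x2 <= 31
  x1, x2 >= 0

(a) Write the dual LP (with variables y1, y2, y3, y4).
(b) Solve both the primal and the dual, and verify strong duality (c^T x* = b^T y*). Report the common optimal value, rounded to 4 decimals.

The standard primal-dual pair for 'max c^T x s.t. A x <= b, x >= 0' is:
  Dual:  min b^T y  s.t.  A^T y >= c,  y >= 0.

So the dual LP is:
  minimize  8y1 + 9y2 + 8y3 + 31y4
  subject to:
    y1 + y3 + 3y4 >= 3
    y2 + 4y3 + y4 >= 5
    y1, y2, y3, y4 >= 0

Solving the primal: x* = (8, 0).
  primal value c^T x* = 24.
Solving the dual: y* = (1.75, 0, 1.25, 0).
  dual value b^T y* = 24.
Strong duality: c^T x* = b^T y*. Confirmed.

24


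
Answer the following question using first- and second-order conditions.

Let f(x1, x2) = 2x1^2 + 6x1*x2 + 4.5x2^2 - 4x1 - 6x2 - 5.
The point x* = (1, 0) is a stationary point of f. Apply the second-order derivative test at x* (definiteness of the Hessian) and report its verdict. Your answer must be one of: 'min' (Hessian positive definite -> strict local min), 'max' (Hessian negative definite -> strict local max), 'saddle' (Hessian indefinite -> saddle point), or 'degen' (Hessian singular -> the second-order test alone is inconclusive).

Compute the Hessian H = grad^2 f:
  H = [[4, 6], [6, 9]]
Verify stationarity: grad f(x*) = H x* + g = (0, 0).
Eigenvalues of H: 0, 13.
H has a zero eigenvalue (singular; positive semidefinite but not definite), so H is neither positive definite, negative definite, nor indefinite. The second-order test alone is inconclusive -> degen.
(Indeed, f is constant along the null direction of H through x*, so x* is not a strict local extremum.)

degen


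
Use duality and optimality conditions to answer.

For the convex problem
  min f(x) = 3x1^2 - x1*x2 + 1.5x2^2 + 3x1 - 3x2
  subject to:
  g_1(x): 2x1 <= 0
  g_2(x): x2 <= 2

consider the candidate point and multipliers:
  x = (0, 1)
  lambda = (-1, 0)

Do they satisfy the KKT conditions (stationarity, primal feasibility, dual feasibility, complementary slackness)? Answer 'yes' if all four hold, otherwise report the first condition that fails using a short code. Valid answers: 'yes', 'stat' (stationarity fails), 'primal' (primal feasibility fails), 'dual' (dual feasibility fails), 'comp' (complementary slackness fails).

Gradient of f: grad f(x) = Q x + c = (2, 0)
Constraint values g_i(x) = a_i^T x - b_i:
  g_1((0, 1)) = 0
  g_2((0, 1)) = -1
Stationarity residual: grad f(x) + sum_i lambda_i a_i = (0, 0)
  -> stationarity OK
Primal feasibility (all g_i <= 0): OK
Dual feasibility (all lambda_i >= 0): FAILS
Complementary slackness (lambda_i * g_i(x) = 0 for all i): OK

Verdict: the first failing condition is dual_feasibility -> dual.

dual


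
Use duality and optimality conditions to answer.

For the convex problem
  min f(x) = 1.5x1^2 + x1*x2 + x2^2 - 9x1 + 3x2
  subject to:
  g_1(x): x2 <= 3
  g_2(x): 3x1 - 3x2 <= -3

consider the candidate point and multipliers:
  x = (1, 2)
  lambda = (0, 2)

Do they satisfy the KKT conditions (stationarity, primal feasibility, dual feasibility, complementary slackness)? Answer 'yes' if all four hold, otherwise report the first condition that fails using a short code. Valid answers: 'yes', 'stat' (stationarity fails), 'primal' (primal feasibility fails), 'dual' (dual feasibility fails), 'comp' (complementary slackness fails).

Gradient of f: grad f(x) = Q x + c = (-4, 8)
Constraint values g_i(x) = a_i^T x - b_i:
  g_1((1, 2)) = -1
  g_2((1, 2)) = 0
Stationarity residual: grad f(x) + sum_i lambda_i a_i = (2, 2)
  -> stationarity FAILS
Primal feasibility (all g_i <= 0): OK
Dual feasibility (all lambda_i >= 0): OK
Complementary slackness (lambda_i * g_i(x) = 0 for all i): OK

Verdict: the first failing condition is stationarity -> stat.

stat


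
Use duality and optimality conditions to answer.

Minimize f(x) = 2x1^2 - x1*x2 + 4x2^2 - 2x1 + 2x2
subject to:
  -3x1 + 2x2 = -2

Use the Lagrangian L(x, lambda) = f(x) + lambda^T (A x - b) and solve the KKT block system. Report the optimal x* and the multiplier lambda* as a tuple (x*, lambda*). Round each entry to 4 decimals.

Form the Lagrangian:
  L(x, lambda) = (1/2) x^T Q x + c^T x + lambda^T (A x - b)
Stationarity (grad_x L = 0): Q x + c + A^T lambda = 0.
Primal feasibility: A x = b.

This gives the KKT block system:
  [ Q   A^T ] [ x     ]   [-c ]
  [ A    0  ] [ lambda ] = [ b ]

Solving the linear system:
  x*      = (0.5263, -0.2105)
  lambda* = (0.1053)
  f(x*)   = -0.6316

x* = (0.5263, -0.2105), lambda* = (0.1053)


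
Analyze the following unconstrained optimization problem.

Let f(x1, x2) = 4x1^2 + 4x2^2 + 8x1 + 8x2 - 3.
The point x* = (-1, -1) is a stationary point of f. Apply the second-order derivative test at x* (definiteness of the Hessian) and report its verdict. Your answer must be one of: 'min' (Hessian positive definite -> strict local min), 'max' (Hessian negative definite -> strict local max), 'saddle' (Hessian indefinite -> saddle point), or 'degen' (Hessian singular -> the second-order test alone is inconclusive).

Compute the Hessian H = grad^2 f:
  H = [[8, 0], [0, 8]]
Verify stationarity: grad f(x*) = H x* + g = (0, 0).
Eigenvalues of H: 8, 8.
Both eigenvalues > 0, so H is positive definite -> x* is a strict local min.

min


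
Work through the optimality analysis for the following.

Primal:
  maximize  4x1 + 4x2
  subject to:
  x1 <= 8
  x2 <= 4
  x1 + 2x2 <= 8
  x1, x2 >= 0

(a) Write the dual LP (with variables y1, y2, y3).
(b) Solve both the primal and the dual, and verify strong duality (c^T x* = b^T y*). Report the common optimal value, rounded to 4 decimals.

The standard primal-dual pair for 'max c^T x s.t. A x <= b, x >= 0' is:
  Dual:  min b^T y  s.t.  A^T y >= c,  y >= 0.

So the dual LP is:
  minimize  8y1 + 4y2 + 8y3
  subject to:
    y1 + y3 >= 4
    y2 + 2y3 >= 4
    y1, y2, y3 >= 0

Solving the primal: x* = (8, 0).
  primal value c^T x* = 32.
Solving the dual: y* = (2, 0, 2).
  dual value b^T y* = 32.
Strong duality: c^T x* = b^T y*. Confirmed.

32


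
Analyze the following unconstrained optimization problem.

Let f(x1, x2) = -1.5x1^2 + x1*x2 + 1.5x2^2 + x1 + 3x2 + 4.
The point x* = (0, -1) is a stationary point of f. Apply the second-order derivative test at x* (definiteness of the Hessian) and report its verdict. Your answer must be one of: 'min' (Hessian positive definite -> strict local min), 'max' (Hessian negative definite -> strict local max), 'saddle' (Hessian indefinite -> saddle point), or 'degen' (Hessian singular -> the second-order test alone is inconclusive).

Compute the Hessian H = grad^2 f:
  H = [[-3, 1], [1, 3]]
Verify stationarity: grad f(x*) = H x* + g = (0, 0).
Eigenvalues of H: -3.1623, 3.1623.
Eigenvalues have mixed signs, so H is indefinite -> x* is a saddle point.

saddle


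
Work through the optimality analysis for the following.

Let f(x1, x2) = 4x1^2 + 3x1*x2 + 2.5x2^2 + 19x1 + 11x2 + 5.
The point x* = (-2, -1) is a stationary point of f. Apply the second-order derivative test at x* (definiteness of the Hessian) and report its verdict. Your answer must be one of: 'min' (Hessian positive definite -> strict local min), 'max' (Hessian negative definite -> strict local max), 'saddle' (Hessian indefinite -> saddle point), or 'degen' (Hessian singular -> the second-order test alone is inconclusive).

Compute the Hessian H = grad^2 f:
  H = [[8, 3], [3, 5]]
Verify stationarity: grad f(x*) = H x* + g = (0, 0).
Eigenvalues of H: 3.1459, 9.8541.
Both eigenvalues > 0, so H is positive definite -> x* is a strict local min.

min


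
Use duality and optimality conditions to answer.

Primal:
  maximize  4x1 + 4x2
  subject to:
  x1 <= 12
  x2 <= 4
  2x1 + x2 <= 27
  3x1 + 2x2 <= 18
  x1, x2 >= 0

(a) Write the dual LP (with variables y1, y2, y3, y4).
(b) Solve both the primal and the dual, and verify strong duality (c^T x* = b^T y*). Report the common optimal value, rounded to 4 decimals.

The standard primal-dual pair for 'max c^T x s.t. A x <= b, x >= 0' is:
  Dual:  min b^T y  s.t.  A^T y >= c,  y >= 0.

So the dual LP is:
  minimize  12y1 + 4y2 + 27y3 + 18y4
  subject to:
    y1 + 2y3 + 3y4 >= 4
    y2 + y3 + 2y4 >= 4
    y1, y2, y3, y4 >= 0

Solving the primal: x* = (3.3333, 4).
  primal value c^T x* = 29.3333.
Solving the dual: y* = (0, 1.3333, 0, 1.3333).
  dual value b^T y* = 29.3333.
Strong duality: c^T x* = b^T y*. Confirmed.

29.3333


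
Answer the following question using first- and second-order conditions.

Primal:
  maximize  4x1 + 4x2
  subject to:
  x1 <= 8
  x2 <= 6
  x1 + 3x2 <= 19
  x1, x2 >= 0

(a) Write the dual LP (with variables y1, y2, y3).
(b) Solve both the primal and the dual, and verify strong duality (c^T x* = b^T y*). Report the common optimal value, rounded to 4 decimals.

The standard primal-dual pair for 'max c^T x s.t. A x <= b, x >= 0' is:
  Dual:  min b^T y  s.t.  A^T y >= c,  y >= 0.

So the dual LP is:
  minimize  8y1 + 6y2 + 19y3
  subject to:
    y1 + y3 >= 4
    y2 + 3y3 >= 4
    y1, y2, y3 >= 0

Solving the primal: x* = (8, 3.6667).
  primal value c^T x* = 46.6667.
Solving the dual: y* = (2.6667, 0, 1.3333).
  dual value b^T y* = 46.6667.
Strong duality: c^T x* = b^T y*. Confirmed.

46.6667


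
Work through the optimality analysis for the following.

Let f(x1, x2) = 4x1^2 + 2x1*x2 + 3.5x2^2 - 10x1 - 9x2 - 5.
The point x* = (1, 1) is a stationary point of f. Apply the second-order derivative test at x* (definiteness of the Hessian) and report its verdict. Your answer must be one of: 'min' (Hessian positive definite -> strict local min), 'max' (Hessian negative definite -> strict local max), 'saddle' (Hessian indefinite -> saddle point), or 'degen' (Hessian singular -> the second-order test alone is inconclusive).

Compute the Hessian H = grad^2 f:
  H = [[8, 2], [2, 7]]
Verify stationarity: grad f(x*) = H x* + g = (0, 0).
Eigenvalues of H: 5.4384, 9.5616.
Both eigenvalues > 0, so H is positive definite -> x* is a strict local min.

min


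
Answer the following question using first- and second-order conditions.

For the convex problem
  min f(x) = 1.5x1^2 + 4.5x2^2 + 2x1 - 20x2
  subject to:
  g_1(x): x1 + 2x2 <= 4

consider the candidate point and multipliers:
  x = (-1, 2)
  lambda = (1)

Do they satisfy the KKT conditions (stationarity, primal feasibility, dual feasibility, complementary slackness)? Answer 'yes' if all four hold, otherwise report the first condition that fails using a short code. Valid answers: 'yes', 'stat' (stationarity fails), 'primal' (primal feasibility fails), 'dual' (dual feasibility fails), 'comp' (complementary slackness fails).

Gradient of f: grad f(x) = Q x + c = (-1, -2)
Constraint values g_i(x) = a_i^T x - b_i:
  g_1((-1, 2)) = -1
Stationarity residual: grad f(x) + sum_i lambda_i a_i = (0, 0)
  -> stationarity OK
Primal feasibility (all g_i <= 0): OK
Dual feasibility (all lambda_i >= 0): OK
Complementary slackness (lambda_i * g_i(x) = 0 for all i): FAILS

Verdict: the first failing condition is complementary_slackness -> comp.

comp
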